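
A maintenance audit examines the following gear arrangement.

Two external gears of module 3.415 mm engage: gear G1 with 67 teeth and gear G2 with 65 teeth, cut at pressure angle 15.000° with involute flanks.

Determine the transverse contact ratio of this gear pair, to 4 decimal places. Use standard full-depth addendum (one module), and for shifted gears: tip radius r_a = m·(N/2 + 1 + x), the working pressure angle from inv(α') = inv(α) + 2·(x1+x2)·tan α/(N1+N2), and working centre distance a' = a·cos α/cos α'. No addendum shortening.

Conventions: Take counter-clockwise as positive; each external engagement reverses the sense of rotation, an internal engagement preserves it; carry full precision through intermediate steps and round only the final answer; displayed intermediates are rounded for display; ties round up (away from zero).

2.1676

recognized (one external pair, fixed centres): single-mesh tooth geometry, m = 3.415, N1 = 67, N2 = 65
base radii: r_b1 = 110.504329, r_b2 = 107.205693
tip radii: r_a1 = 117.817500, r_a2 = 114.402500
no profile shift: α' = α, a' = a
action lengths: √(r_a1²−r_b1²) = 40.862654, √(r_a2²−r_b2²) = 39.935842
base pitch p_b = π·m·cos α = 10.362973
CR = (40.862654 + 39.935842 − 225.390000·sin 15.00000°)/10.362973 = 2.167647
contact ratio ≈ 2.1676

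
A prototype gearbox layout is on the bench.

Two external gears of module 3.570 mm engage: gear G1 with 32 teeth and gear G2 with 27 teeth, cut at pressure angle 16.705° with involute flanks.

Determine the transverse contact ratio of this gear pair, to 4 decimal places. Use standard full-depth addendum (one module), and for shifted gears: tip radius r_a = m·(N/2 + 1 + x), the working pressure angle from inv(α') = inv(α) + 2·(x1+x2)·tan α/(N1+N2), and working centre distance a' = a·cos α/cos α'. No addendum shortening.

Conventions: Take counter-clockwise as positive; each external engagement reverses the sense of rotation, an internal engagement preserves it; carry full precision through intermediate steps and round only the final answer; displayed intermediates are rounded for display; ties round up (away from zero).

1.8083

class = single-mesh tooth geometry [involute pair 32T × 27T, m = 3.570]
base radii: r_b1 = 54.709388, r_b2 = 46.161046
tip radii: r_a1 = 60.690000, r_a2 = 51.765000
no profile shift: α' = α, a' = a
action lengths: √(r_a1²−r_b1²) = 26.270876, √(r_a2²−r_b2²) = 23.425905
base pitch p_b = π·m·cos α = 10.742163
CR = (26.270876 + 23.425905 − 105.315000·sin 16.70500°)/10.742163 = 1.808258
contact ratio ≈ 1.8083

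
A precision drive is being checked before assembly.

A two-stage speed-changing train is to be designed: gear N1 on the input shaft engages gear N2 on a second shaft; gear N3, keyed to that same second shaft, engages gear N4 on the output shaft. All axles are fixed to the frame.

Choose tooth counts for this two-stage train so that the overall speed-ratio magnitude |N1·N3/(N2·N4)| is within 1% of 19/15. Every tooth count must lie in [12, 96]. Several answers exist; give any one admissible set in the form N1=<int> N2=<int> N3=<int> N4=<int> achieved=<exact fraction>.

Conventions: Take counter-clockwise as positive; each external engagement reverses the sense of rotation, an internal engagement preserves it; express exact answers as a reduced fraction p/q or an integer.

N1=12 N2=15 N3=19 N4=12 achieved=19/15

design class (target 19/15): fixed-axis compound train
target = 19/15 in lowest terms: an exact hit needs N1·N3 = k·19 and N2·N4 = k·15 for one integer k, every count in [12, 96]; additionally prefer no 1:1 stage (N1 ≠ N2, N3 ≠ N4)
k = 1…11: no 1:1-free in-range split of k·19 and k·15 into factor pairs; take k = 12
k = 12: N1·N3 = 228 = 12·19, N2·N4 = 180 = 15·12
achieved = 12·19/(15·12) = 19/15; |achieved − target| = 0 ≤ 19/1500 ✓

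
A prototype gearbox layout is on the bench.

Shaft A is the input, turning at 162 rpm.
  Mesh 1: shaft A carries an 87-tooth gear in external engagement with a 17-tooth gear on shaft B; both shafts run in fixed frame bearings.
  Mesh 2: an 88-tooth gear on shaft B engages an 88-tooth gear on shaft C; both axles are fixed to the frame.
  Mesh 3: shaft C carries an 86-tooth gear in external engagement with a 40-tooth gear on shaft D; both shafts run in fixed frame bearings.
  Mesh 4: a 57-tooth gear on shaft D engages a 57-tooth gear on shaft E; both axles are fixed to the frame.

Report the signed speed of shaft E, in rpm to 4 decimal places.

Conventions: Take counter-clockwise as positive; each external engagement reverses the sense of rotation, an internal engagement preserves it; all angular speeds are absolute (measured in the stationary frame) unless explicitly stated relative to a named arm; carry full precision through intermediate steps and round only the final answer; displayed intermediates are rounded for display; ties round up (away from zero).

+1782.4765 rpm

topology: fixed-axis compound train — 4 meshes, A→E
mesh 1 [87T→17T]: ω = 162.0000×87/17 = 829.0588 rpm, sense flips to −
mesh 2 [88T→88T]: ω = 829.0588×88/88 = 829.0588 rpm, sense flips to +
mesh 3 [86T→40T]: ω = 829.0588×86/40 = 1782.4765 rpm, sense flips to −
mesh 4 [57T→57T]: ω = 1782.4765×57/57 = 1782.4765 rpm, sense flips to +
signed output speed = +1782.4765 rpm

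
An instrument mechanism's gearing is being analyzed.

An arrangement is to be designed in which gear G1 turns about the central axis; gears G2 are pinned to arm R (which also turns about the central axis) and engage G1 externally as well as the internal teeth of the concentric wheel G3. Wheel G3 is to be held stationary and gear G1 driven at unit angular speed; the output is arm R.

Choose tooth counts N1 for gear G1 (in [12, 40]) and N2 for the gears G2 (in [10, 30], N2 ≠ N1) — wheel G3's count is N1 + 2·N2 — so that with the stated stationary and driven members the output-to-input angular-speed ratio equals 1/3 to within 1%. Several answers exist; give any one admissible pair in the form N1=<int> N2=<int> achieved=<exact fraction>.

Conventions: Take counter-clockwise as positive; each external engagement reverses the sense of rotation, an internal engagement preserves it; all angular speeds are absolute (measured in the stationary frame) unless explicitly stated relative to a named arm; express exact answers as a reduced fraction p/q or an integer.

topology: planetary set — design target 1/3, arm = carrier (Willis)
Willis with ω_ring = 0: ω_arm/ω_sun = N1/(N1+N3); set equal to 1/3  ⇒  N3/N1 = 1/(1/3) − 1 = 2
N3 = N1 + 2·N2  ⇒  N2/N1 = (N3/N1 − 1)/2 = (2 − 1)/2 = 1/2
smallest multiple with N1 ≥ 12 and N2 ≥ 10: k = 10  ⇒  N1 = 10·2 = 20, N2 = 10·1 = 10 (N1 ≤ 40, N2 ≤ 30, N2 ≠ N1 ✓), N3 = 20 + 2·10 = 40
check: N1/(N1+N3) with N1 = 20, N3 = 40 gives 1/3; |achieved − target| = 0 ≤ 1/300 ✓

N1=20 N2=10 achieved=1/3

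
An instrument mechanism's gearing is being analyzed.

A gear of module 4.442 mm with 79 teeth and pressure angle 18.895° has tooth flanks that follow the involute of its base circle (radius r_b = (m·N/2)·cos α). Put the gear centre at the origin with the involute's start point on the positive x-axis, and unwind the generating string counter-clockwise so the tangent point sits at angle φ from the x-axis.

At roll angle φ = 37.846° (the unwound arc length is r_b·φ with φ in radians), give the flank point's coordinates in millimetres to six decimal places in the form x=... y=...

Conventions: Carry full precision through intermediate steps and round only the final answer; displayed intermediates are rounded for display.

topology: single-mesh involute geometry — m = 4.442, N = 79
pitch radius r_p = m·N/2 = 4.442·79/2 = 175.459000
base radius r_b = r_p·cos α = 175.459000·cos 18.895° = 166.004150
roll angle φ = 37.846° = 0.66053731 rad
x = r_b·(cos φ + φ·sin φ) = 198.363266
y = r_b·(sin φ − φ·cos φ) = 15.262350

x=198.363266 y=15.262350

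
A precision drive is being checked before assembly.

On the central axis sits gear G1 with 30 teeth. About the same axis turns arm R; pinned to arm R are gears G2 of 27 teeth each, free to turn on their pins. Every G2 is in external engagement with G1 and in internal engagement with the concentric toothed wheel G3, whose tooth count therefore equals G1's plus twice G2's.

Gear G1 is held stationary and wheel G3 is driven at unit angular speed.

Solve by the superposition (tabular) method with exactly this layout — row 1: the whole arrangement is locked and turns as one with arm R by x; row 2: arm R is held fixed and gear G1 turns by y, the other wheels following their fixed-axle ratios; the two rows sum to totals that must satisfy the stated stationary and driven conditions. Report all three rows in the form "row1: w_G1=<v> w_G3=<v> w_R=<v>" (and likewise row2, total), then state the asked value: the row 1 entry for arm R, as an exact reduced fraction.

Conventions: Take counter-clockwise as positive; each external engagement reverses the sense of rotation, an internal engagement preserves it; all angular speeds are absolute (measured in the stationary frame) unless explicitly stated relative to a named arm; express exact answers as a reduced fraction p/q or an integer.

class = planetary set [G3 = 30+2·27 = 84; Willis about the carrier]
superposition row 1 [locked train]: every member turns x
row 2 (arm held, sun turns y): ω_ring = −(30/84)·y, ω_arm = 0
boundary: total ω_sun = x + y = 0 and total ω_ring = x − (30/84)·y = 1  ⇒  y = -14/19, x = 14/19
row 2 ring = −(30/84)·(-14/19) = 5/19
totals (row 1 + row 2): sun 14/19 + (-14/19) = 0, ring 14/19 + 5/19 = 1, arm 14/19 + 0 = 14/19
asked cell (row1, arm) = 14/19

row1: w_G1=14/19 w_G3=14/19 w_R=14/19
row2: w_G1=-14/19 w_G3=5/19 w_R=0
total: w_G1=0 w_G3=1 w_R=14/19
asked value: 14/19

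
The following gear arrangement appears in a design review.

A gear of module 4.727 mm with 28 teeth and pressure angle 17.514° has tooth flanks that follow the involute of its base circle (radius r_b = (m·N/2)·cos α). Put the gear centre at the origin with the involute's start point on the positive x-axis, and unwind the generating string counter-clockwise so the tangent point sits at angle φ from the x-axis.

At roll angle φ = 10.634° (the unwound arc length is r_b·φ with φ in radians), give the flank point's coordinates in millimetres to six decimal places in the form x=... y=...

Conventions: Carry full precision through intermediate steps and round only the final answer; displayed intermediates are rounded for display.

recognized (one wheel, involute flank): single-mesh tooth geometry, m = 4.727, N = 28
pitch radius r_p = m·N/2 = 4.727·28/2 = 66.178000
base radius r_b = r_p·cos α = 66.178000·cos 17.514° = 63.110216
roll angle φ = 10.634° = 0.18559831 rad
x = r_b·(cos φ + φ·sin φ) = 64.187844
y = r_b·(sin φ − φ·cos φ) = 0.134031

x=64.187844 y=0.134031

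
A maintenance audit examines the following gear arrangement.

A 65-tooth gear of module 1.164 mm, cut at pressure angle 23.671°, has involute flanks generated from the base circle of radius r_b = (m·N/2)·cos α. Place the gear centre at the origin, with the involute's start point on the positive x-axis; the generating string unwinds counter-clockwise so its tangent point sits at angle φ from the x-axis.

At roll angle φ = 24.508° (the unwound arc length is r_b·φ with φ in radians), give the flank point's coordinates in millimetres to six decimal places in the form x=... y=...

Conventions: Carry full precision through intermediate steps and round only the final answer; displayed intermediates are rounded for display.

topology: single-mesh involute geometry — m = 1.164, N = 65
pitch radius r_p = m·N/2 = 1.164·65/2 = 37.830000
base radius r_b = r_p·cos α = 37.830000·cos 23.671° = 34.647208
roll angle φ = 24.508° = 0.42774529 rad
x = r_b·(cos φ + φ·sin φ) = 37.673322
y = r_b·(sin φ − φ·cos φ) = 0.887433

x=37.673322 y=0.887433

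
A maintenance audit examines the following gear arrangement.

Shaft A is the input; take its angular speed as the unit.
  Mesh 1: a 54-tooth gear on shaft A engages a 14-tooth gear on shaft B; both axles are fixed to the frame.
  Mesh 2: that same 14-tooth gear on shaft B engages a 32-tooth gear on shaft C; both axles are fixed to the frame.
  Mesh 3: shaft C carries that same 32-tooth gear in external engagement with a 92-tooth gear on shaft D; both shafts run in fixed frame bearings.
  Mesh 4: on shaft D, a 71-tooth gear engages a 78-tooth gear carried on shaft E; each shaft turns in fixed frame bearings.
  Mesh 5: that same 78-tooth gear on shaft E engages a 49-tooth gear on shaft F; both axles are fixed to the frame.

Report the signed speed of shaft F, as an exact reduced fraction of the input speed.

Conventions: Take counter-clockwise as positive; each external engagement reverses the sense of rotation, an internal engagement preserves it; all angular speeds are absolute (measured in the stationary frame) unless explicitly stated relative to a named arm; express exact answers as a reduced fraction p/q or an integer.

5-mesh fixed-axis compound train (all bearings frame-fixed)
mesh 1 [54T→14T]: |ω|/ω_in = 1×54/14 = 27/7, sense flips to −
mesh 2 [14T→32T]: |ω|/ω_in = (27/7)×14/32 = 27/16, sense flips to +
mesh 3 [32T→92T]: |ω|/ω_in = (27/16)×32/92 = 27/46, sense flips to −
mesh 4 [71T→78T]: |ω|/ω_in = (27/46)×71/78 = 639/1196, sense flips to +
mesh 5 [78T→49T]: |ω|/ω_in = (639/1196)×78/49 = 1917/2254, sense flips to −
signed output speed (× input speed) = -1917/2254

-1917/2254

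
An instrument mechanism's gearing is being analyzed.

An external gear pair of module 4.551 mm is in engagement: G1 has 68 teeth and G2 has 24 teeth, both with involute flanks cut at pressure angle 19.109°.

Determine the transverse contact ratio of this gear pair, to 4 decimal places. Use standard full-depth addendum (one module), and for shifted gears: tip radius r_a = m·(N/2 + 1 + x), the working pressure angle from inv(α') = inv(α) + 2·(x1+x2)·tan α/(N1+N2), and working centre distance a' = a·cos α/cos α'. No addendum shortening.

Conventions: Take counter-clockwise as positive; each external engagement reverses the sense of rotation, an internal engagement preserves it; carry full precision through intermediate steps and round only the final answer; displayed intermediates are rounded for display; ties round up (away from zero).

topology: single-mesh involute geometry — m = 4.551, 68T/24T pair
base radii: r_b1 = 146.207770, r_b2 = 51.602742
tip radii: r_a1 = 159.285000, r_a2 = 59.163000
no profile shift: α' = α, a' = a
action lengths: √(r_a1²−r_b1²) = 63.206006, √(r_a2²−r_b2²) = 28.938168
base pitch p_b = π·m·cos α = 13.509566
CR = (63.206006 + 28.938168 − 209.346000·sin 19.10900°)/13.509566 = 1.747750
contact ratio ≈ 1.7477

1.7477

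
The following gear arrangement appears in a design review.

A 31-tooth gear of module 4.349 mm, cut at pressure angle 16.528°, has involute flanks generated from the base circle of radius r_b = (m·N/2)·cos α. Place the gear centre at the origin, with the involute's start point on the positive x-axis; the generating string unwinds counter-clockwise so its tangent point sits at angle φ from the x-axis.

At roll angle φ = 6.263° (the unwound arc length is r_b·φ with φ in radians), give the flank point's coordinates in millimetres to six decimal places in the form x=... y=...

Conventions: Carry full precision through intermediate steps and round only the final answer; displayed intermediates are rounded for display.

x=65.009129 y=0.028102

recognized (one wheel, involute flank): single-mesh tooth geometry, m = 4.349, N = 31
pitch radius r_p = m·N/2 = 4.349·31/2 = 67.409500
base radius r_b = r_p·cos α = 67.409500·cos 16.528° = 64.624195
roll angle φ = 6.263° = 0.10930997 rad
x = r_b·(cos φ + φ·sin φ) = 65.009129
y = r_b·(sin φ − φ·cos φ) = 0.028102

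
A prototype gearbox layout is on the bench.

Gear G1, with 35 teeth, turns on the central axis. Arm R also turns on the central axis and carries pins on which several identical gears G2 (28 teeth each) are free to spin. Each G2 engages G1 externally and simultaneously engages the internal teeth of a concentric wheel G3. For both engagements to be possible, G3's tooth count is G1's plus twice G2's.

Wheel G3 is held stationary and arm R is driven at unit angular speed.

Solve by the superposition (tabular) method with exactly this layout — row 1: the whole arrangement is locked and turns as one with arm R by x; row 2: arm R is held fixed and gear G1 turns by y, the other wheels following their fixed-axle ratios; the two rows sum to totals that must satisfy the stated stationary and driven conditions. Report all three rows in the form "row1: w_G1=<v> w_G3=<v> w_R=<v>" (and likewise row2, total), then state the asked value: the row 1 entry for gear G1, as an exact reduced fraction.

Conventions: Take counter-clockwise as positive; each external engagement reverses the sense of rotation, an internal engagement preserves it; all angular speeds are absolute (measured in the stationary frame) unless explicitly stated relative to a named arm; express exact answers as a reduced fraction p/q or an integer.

planetary set (35T centre, 28T on arm, 91T internal) — Willis relation
superposition row 1 [locked train]: every member turns x
row 2 — arm fixed, fixed-axis ratios: sun y, ring −(35/91)·y, arm 0
boundary: total ω_ring = x − (35/91)·y = 0 and total ω_arm = x = 1  ⇒  y = 13/5, x = 1
row 2 ring = −(35/91)·13/5 = -1
totals (row 1 + row 2): sun 1 + 13/5 = 18/5, ring 1 + (-1) = 0, arm 1 + 0 = 1
asked cell (row1, sun) = 1

row1: w_G1=1 w_G3=1 w_R=1
row2: w_G1=13/5 w_G3=-1 w_R=0
total: w_G1=18/5 w_G3=0 w_R=1
asked value: 1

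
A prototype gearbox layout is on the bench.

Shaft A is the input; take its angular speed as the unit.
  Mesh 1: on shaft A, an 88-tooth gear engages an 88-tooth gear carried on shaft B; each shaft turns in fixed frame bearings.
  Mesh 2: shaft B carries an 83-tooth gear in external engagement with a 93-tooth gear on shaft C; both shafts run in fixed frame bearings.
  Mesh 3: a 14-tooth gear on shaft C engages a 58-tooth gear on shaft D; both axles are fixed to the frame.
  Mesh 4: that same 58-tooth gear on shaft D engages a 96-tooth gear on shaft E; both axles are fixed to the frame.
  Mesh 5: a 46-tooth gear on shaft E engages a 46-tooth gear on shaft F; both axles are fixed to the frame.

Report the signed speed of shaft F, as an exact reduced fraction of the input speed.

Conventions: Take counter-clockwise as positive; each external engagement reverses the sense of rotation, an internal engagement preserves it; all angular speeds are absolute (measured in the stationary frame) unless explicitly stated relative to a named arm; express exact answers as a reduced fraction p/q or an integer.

-581/4464

5-mesh fixed-axis compound train (all bearings frame-fixed)
mesh 1 [88T→88T]: |ω|/ω_in = 1×88/88 = 1, sense flips to −
mesh 2 [83T→93T]: |ω|/ω_in = 1×83/93 = 83/93, sense flips to +
mesh 3 [14T→58T]: |ω|/ω_in = (83/93)×14/58 = 581/2697, sense flips to −
mesh 4 [58T→96T]: |ω|/ω_in = (581/2697)×58/96 = 581/4464, sense flips to +
mesh 5 [46T→46T]: |ω|/ω_in = (581/4464)×46/46 = 581/4464, sense flips to −
signed output speed (× input speed) = -581/4464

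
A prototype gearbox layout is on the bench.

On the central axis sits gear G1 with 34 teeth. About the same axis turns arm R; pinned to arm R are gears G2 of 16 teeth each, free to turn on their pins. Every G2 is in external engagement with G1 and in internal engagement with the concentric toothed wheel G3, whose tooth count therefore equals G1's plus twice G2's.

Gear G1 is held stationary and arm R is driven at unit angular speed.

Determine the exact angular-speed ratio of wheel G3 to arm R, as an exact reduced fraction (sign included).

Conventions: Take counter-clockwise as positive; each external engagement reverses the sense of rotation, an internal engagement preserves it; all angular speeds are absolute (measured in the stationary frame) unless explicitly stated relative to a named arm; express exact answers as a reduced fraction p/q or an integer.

planetary set (34T centre, 16T on arm, 66T internal) — Willis relation
ring teeth: 34 + 2·16 = 66
34(ω_sun−ω_arm) = −66(ω_ring−ω_arm),  ω_sun = 0, ω_arm = 1
ω_ring = 1 − (34/66)(0−1) = 50/33
ω_out/ω_in = 50/33

50/33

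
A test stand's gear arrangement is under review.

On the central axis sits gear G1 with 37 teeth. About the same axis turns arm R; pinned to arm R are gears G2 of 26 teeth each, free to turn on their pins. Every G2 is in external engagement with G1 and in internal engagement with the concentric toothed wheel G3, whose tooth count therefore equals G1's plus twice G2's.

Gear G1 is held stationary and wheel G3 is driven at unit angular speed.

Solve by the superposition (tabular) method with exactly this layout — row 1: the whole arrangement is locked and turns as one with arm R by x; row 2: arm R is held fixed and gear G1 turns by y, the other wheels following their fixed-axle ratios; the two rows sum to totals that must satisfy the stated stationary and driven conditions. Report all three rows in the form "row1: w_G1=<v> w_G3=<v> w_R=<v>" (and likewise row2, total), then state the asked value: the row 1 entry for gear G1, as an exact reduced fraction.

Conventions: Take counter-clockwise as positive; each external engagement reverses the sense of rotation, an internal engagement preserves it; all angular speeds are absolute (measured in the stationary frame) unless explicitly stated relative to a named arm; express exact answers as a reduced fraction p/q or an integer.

planetary set (37T centre, 26T on arm, 89T internal) — Willis relation
superposition row 1 [locked train]: every member turns x
row 2 — arm fixed, fixed-axis ratios: sun y, ring −(37/89)·y, arm 0
boundary: total ω_sun = x + y = 0 and total ω_ring = x − (37/89)·y = 1  ⇒  y = -89/126, x = 89/126
row 2 ring = −(37/89)·(-89/126) = 37/126
totals (row 1 + row 2): sun 89/126 + (-89/126) = 0, ring 89/126 + 37/126 = 1, arm 89/126 + 0 = 89/126
asked cell (row1, sun) = 89/126

row1: w_G1=89/126 w_G3=89/126 w_R=89/126
row2: w_G1=-89/126 w_G3=37/126 w_R=0
total: w_G1=0 w_G3=1 w_R=89/126
asked value: 89/126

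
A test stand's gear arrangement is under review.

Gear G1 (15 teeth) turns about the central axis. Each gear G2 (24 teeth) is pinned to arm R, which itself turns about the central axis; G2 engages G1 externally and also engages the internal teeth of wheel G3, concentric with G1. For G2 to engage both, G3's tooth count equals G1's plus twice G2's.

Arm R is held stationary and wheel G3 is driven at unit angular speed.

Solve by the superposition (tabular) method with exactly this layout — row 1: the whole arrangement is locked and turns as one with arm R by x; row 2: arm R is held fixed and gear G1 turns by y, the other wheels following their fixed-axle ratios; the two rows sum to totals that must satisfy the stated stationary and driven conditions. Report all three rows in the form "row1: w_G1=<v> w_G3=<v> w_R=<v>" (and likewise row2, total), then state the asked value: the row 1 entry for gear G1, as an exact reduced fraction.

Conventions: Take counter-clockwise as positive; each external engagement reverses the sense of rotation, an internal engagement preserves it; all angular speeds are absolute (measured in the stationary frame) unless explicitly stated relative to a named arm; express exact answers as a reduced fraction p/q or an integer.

recognized (axles ride arm R): planetary set, 15/24/63 teeth
row 1: whole set turns with the arm by x
superposition row 2 [arm held]: sun y, ring −(15/63)·y, arm 0
boundary: total ω_arm = x = 0 and total ω_ring = x − (15/63)·y = 1  ⇒  y = -21/5, x = 0
row 2 ring = −(15/63)·(-21/5) = 1
totals (row 1 + row 2): sun 0 + (-21/5) = -21/5, ring 0 + 1 = 1, arm 0 + 0 = 0
asked cell (row1, sun) = 0

row1: w_G1=0 w_G3=0 w_R=0
row2: w_G1=-21/5 w_G3=1 w_R=0
total: w_G1=-21/5 w_G3=1 w_R=0
asked value: 0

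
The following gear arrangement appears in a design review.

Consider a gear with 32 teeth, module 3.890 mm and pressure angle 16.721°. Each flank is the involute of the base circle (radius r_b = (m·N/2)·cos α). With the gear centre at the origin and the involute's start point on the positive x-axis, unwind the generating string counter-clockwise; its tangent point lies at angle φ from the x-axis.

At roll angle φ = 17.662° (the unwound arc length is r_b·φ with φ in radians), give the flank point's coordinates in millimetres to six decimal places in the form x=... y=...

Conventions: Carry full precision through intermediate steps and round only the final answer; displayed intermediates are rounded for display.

x=62.373505 y=0.576507

single-mesh involute tooth geometry (32T wheel at module 3.890)
pitch radius r_p = m·N/2 = 3.890·32/2 = 62.240000
base radius r_b = r_p·cos α = 62.240000·cos 16.721° = 59.608313
roll angle φ = 17.662° = 0.30826005 rad
x = r_b·(cos φ + φ·sin φ) = 62.373505
y = r_b·(sin φ − φ·cos φ) = 0.576507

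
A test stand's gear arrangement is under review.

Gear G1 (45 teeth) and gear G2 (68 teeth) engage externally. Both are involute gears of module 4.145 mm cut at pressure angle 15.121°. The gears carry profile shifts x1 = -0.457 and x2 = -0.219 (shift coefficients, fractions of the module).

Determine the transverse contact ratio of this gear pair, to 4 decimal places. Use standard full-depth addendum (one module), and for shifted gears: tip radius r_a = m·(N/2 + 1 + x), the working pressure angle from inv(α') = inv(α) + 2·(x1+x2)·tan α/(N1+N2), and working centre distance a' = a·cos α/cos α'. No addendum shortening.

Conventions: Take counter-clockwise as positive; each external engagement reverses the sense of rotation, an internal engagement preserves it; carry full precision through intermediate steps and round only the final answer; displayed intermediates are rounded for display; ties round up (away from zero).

topology: single-mesh involute geometry — m = 4.145, 45T/68T pair
base radii: r_b1 = 90.033480, r_b2 = 136.050593
tip radii: r_a1 = 95.513235, r_a2 = 144.167245
inv(α') = inv(15.121°) + 2·(-0.457-0.219)·tan α/(45+68) = 0.00306971  ⇒  α' = 11.93965°
a' = a·cos α / cos α' = 234.1925·cos 15.121°/cos 11.93965° = 231.083320
action lengths: √(r_a1²−r_b1²) = 31.886525, √(r_a2²−r_b2²) = 47.690992
base pitch p_b = π·m·cos α = 12.571045
CR = (31.886525 + 47.690992 − 231.083320·sin 11.93965°)/12.571045 = 2.527291
contact ratio ≈ 2.5273

2.5273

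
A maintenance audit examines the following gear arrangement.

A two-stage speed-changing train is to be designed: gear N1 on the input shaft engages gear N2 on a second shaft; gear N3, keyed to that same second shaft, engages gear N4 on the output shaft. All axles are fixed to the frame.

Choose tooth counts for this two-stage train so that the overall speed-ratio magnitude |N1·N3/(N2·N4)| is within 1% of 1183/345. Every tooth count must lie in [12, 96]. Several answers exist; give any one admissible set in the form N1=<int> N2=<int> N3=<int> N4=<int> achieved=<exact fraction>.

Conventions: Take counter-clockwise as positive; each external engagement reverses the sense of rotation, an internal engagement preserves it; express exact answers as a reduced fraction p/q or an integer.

topology: fixed-axis compound train — 2 stages, target 1183/345
target = 1183/345 in lowest terms: an exact hit needs N1·N3 = k·1183 and N2·N4 = k·345 for one integer k, every count in [12, 96]; additionally prefer no 1:1 stage (N1 ≠ N2, N3 ≠ N4)
k = 1: N1·N3 = 1183 = 13·91, N2·N4 = 345 = 15·23
achieved = 13·91/(15·23) = 1183/345; |achieved − target| = 0 ≤ 1183/34500 ✓

N1=13 N2=15 N3=91 N4=23 achieved=1183/345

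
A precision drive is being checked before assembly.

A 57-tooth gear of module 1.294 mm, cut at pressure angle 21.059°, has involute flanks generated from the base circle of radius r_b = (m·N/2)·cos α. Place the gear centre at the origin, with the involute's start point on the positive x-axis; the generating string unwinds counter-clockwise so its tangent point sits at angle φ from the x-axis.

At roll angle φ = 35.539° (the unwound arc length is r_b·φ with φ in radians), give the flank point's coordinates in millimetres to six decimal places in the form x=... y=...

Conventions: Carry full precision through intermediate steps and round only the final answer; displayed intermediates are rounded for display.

x=40.413122 y=2.633805

single-mesh involute tooth geometry (57T wheel at module 1.294)
pitch radius r_p = m·N/2 = 1.294·57/2 = 36.879000
base radius r_b = r_p·cos α = 36.879000·cos 21.059° = 34.415885
roll angle φ = 35.539° = 0.62027256 rad
x = r_b·(cos φ + φ·sin φ) = 40.413122
y = r_b·(sin φ − φ·cos φ) = 2.633805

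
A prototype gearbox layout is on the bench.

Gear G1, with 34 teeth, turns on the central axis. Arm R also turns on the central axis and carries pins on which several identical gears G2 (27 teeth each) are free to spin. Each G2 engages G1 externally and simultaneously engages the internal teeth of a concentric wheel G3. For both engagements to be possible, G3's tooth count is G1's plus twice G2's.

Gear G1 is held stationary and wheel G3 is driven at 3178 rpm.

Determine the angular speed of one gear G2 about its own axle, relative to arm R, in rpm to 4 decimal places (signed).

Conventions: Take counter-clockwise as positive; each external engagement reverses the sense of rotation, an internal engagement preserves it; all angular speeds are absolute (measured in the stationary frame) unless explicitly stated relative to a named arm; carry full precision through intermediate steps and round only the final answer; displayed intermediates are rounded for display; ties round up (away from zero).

recognized (axles ride arm R): planetary set, 34/27/88 teeth
normalise by the input: solve with ω_ring = 1, then scale by 3178 rpm
ring teeth: 34 + 2·27 = 88
34(ω_sun−ω_arm) = −88(ω_ring−ω_arm),  ω_sun = 0, ω_ring = 1
34(0−ω_arm) = −88(1−ω_arm)  ⇒  122·ω_arm = 88  ⇒  ω_arm = 44/61
sun–planet mesh: 34·(0−44/61) = −27·(ω_p−ω_arm)  ⇒  ω_p−ω_arm = 1496/1647
scale: ω_p−ω_arm = 1496/1647 × 3178 rpm = +2886.6351 rpm

+2886.6351 rpm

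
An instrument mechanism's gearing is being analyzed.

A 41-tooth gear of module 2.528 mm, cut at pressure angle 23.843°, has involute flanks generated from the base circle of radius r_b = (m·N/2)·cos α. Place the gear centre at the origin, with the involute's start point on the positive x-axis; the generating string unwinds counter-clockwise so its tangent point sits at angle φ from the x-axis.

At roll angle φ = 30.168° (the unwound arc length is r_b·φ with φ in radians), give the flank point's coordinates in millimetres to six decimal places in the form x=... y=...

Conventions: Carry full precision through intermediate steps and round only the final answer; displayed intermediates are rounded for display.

x=53.523351 y=2.243113

single-mesh involute tooth geometry (41T wheel at module 2.528)
pitch radius r_p = m·N/2 = 2.528·41/2 = 51.824000
base radius r_b = r_p·cos α = 51.824000·cos 23.843° = 47.401161
roll angle φ = 30.168° = 0.52653093 rad
x = r_b·(cos φ + φ·sin φ) = 53.523351
y = r_b·(sin φ − φ·cos φ) = 2.243113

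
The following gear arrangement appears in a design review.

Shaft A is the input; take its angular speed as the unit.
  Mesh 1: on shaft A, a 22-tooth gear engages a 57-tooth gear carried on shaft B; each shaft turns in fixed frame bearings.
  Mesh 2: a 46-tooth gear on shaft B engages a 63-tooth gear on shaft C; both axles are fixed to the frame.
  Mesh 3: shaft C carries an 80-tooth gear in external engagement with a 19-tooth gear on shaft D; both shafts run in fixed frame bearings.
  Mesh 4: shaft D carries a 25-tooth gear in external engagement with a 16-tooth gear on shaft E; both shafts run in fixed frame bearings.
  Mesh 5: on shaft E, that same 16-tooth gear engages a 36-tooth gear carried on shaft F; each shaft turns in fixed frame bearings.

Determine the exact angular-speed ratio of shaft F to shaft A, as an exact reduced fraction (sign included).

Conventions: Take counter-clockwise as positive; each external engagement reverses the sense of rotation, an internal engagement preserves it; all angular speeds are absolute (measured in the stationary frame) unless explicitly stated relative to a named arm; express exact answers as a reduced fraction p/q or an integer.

class = fixed-axis compound train [5 meshes; 5 ratios multiply, 5 sense flips]
mesh 1 [22T→57T]: running ratio 22/57, sense −
mesh 2 [46T→63T]: running ratio 1012/3591, sense +
mesh 3 [80T→19T]: running ratio 80960/68229, sense −
mesh 4 [25T→16T]: running ratio 126500/68229, sense +
mesh 5 [16T→36T]: running ratio 506000/614061, sense −
ω_out/ω_in = -506000/614061

-506000/614061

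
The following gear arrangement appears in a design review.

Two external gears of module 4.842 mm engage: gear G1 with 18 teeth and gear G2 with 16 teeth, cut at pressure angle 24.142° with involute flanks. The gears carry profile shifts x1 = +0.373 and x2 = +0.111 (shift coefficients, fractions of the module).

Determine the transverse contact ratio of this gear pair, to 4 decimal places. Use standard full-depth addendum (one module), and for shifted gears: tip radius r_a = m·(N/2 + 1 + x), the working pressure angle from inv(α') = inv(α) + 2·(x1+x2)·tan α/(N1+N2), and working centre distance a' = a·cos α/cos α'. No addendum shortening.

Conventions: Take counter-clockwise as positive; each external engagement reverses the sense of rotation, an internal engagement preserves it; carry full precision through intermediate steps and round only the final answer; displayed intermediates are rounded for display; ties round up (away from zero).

topology: single-mesh involute geometry — m = 4.842, 18T/16T pair
base radii: r_b1 = 39.766433, r_b2 = 35.347941
tip radii: r_a1 = 50.226066, r_a2 = 44.115462
inv(α') = inv(24.142°) + 2·(+0.373+0.111)·tan α/(18+16) = 0.03960480  ⇒  α' = 27.28735°
a' = a·cos α / cos α' = 82.3140·cos 24.142°/cos 27.28735° = 84.519872
action lengths: √(r_a1²−r_b1²) = 30.680425, √(r_a2²−r_b2²) = 26.395020
base pitch p_b = π·m·cos α = 13.881104
CR = (30.680425 + 26.395020 − 84.519872·sin 27.28735°)/13.881104 = 1.320286
contact ratio ≈ 1.3203

1.3203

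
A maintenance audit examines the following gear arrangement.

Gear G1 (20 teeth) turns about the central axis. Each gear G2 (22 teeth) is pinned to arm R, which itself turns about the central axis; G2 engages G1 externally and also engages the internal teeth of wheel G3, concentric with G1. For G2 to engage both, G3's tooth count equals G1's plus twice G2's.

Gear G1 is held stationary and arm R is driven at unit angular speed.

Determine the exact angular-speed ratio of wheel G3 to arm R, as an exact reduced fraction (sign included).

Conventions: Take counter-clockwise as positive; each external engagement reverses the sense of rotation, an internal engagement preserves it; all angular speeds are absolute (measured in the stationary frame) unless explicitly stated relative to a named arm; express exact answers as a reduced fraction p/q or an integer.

topology: planetary set — G1 20T / G2 22T / G3 64T, arm = carrier (Willis)
ring teeth: 20 + 2·22 = 64
20(ω_sun−ω_arm) = −64(ω_ring−ω_arm),  ω_sun = 0, ω_arm = 1
ω_ring = 1 − (20/64)(0−1) = 21/16
ω_out/ω_in = 21/16

21/16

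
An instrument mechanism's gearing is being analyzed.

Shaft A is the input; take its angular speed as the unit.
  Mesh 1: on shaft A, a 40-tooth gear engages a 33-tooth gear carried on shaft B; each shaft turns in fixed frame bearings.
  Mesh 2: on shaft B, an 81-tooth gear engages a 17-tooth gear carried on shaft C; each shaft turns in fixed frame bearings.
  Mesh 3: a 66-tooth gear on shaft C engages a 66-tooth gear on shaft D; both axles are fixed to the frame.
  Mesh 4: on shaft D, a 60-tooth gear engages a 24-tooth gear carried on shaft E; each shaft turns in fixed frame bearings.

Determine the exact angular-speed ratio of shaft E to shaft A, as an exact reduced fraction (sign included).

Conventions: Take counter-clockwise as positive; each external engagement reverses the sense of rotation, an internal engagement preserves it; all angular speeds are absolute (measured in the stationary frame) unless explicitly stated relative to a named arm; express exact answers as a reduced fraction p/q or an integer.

2700/187

class = fixed-axis compound train [4 meshes; 4 ratios multiply, 4 sense flips]
mesh 1 [40T→33T]: running ratio 40/33, sense −
mesh 2 [81T→17T]: running ratio 1080/187, sense +
mesh 3 [66T→66T]: running ratio 1080/187, sense −
mesh 4 [60T→24T]: running ratio 2700/187, sense +
ω_out/ω_in = 2700/187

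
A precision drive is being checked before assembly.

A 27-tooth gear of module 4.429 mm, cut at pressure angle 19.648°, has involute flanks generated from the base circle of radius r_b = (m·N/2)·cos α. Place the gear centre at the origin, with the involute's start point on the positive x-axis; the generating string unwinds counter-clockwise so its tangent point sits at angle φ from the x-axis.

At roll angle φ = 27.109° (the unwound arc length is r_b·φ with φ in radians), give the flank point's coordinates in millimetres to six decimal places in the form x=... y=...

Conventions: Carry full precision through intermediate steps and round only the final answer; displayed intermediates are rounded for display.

topology: single-mesh involute geometry — m = 4.429, N = 27
pitch radius r_p = m·N/2 = 4.429·27/2 = 59.791500
base radius r_b = r_p·cos α = 59.791500·cos 19.648° = 56.310205
roll angle φ = 27.109° = 0.47314131 rad
x = r_b·(cos φ + φ·sin φ) = 62.264700
y = r_b·(sin φ − φ·cos φ) = 1.943949

x=62.264700 y=1.943949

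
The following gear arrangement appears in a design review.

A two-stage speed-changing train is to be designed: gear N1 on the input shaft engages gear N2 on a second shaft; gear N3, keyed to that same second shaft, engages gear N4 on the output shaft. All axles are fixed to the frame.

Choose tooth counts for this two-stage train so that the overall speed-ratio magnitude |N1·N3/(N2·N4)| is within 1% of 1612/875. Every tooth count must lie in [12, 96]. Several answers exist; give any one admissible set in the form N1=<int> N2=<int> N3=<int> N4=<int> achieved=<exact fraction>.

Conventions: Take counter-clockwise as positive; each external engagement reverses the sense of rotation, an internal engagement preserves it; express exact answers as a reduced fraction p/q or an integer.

N1=26 N2=25 N3=62 N4=35 achieved=1612/875

topology: fixed-axis compound train — 2 stages, target 1612/875
target = 1612/875 in lowest terms: an exact hit needs N1·N3 = k·1612 and N2·N4 = k·875 for one integer k, every count in [12, 96]; additionally prefer no 1:1 stage (N1 ≠ N2, N3 ≠ N4)
k = 1: N1·N3 = 1612 = 26·62, N2·N4 = 875 = 25·35
achieved = 26·62/(25·35) = 1612/875; |achieved − target| = 0 ≤ 403/21875 ✓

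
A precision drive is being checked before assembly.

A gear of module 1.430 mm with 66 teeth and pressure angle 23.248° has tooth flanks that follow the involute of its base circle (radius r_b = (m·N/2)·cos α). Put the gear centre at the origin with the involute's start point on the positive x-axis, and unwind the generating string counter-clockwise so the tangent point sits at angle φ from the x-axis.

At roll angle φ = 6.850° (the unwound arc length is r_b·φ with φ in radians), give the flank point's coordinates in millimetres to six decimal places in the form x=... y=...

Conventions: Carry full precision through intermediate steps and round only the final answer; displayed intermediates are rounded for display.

x=43.667171 y=0.024662

topology: single-mesh involute geometry — m = 1.430, N = 66
pitch radius r_p = m·N/2 = 1.430·66/2 = 47.190000
base radius r_b = r_p·cos α = 47.190000·cos 23.248° = 43.358407
roll angle φ = 6.850° = 0.11955505 rad
x = r_b·(cos φ + φ·sin φ) = 43.667171
y = r_b·(sin φ − φ·cos φ) = 0.024662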